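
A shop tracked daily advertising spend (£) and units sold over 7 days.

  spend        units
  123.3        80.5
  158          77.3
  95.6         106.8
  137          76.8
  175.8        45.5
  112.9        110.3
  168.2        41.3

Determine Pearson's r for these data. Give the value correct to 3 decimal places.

-0.920

n = 7, Σx = 970.8, Σy = 538.5, Σx² = 140018.54, Σy² = 45702.05, Σxy = 70269.16
nΣxy − ΣxΣy = 491884.12 − 522775.8 = -30891.68
nΣx² − (Σx)² = 980129.78 − 942452.64 = 37677.14; nΣy² − (Σy)² = 319914.35 − 289982.25 = 29932.1
r = -30891.68 / √(37677.14 × 29932.1) = -30891.68 / 33582.0774 ≈ -0.920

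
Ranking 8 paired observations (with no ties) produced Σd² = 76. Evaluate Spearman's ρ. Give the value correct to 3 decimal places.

ρ = 1 − 6Σd² / [n(n²−1)] = 1 − 6×76 / (8×63)
  = 1 − 456/504 = 1 − 0.9048 ≈ 0.095

0.095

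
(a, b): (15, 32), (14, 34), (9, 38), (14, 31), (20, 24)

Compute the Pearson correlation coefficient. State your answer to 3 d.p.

n = 5, Σa = 72, Σb = 159, Σa² = 1098, Σb² = 5161, Σab = 2212
nΣab − ΣaΣb = 11060 − 11448 = -388
nΣa² − (Σa)² = 5490 − 5184 = 306; nΣb² − (Σb)² = 25805 − 25281 = 524
r = -388 / √(306 × 524) = -388 / 400.4298 ≈ -0.969

-0.969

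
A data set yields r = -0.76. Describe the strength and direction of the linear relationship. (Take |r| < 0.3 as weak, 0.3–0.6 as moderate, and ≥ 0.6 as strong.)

strong negative

r = -0.76 < 0 so the relationship is negative.
|r| = 0.76, which falls in the strong range.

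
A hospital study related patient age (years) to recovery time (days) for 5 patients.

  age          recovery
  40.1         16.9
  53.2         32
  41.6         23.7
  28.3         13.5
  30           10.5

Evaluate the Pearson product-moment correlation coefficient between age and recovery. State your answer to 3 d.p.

n = 5, Σx = 193.2, Σy = 96.6, Σx² = 7869.7, Σy² = 2163.8, Σxy = 4063.06
nΣxy − ΣxΣy = 20315.3 − 18663.12 = 1652.18
nΣx² − (Σx)² = 39348.5 − 37326.24 = 2022.26; nΣy² − (Σy)² = 10819 − 9331.56 = 1487.44
r = 1652.18 / √(2022.26 × 1487.44) = 1652.18 / 1734.3559 ≈ 0.953

0.953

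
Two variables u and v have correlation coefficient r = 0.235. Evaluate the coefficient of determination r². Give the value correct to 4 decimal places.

0.0552

r² = (0.235)² = 0.0552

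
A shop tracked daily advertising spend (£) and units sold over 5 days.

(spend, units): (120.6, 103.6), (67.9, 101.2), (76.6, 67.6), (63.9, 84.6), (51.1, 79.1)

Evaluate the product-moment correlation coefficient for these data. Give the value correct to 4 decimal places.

0.5206

n = 5, Σx = 380.1, Σy = 436.1, Σx² = 31716.75, Σy² = 38958.13, Σxy = 33991.75
nΣxy − ΣxΣy = 169958.75 − 165761.61 = 4197.14
nΣx² − (Σx)² = 158583.75 − 144476.01 = 14107.74; nΣy² − (Σy)² = 194790.65 − 190183.21 = 4607.44
r = 4197.14 / √(14107.74 × 4607.44) = 4197.14 / 8062.2928 ≈ 0.5206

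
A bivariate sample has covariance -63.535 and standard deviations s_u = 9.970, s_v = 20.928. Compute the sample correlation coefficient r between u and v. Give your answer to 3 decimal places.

-0.305

r = Cov(u,v) / (s_u · s_v) = -63.535 / (9.970 × 20.928)
  = -63.535 / 208.6522 ≈ -0.305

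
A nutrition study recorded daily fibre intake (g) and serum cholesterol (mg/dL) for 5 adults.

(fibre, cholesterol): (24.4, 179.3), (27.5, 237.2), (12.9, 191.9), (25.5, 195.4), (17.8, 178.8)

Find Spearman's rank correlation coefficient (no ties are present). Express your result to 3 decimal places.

0.700

Rank fibre: 3, 5, 1, 4, 2
Rank cholesterol: 2, 5, 3, 4, 1
d = rank(fibre) − rank(cholesterol): 1, 0, -2, 0, 1; Σd² = 6
ρ = 1 − 6Σd² / [n(n²−1)] = 1 − 6×6 / (5×24) = 1 − 36/120 ≈ 0.700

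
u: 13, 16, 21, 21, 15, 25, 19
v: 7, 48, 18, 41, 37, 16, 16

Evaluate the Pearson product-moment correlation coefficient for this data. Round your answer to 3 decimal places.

n = 7, Σu = 130, Σv = 183, Σu² = 2518, Σv² = 6239, Σuv = 3357
nΣuv − ΣuΣv = 23499 − 23790 = -291
nΣu² − (Σu)² = 17626 − 16900 = 726; nΣv² − (Σv)² = 43673 − 33489 = 10184
r = -291 / √(726 × 10184) = -291 / 2719.1146 ≈ -0.107

-0.107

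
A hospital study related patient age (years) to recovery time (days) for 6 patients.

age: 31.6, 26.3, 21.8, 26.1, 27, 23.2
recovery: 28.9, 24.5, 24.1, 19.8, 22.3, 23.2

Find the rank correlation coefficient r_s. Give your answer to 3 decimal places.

Rank age: 6, 4, 1, 3, 5, 2
Rank recovery: 6, 5, 4, 1, 2, 3
d = rank(age) − rank(recovery): 0, -1, -3, 2, 3, -1; Σd² = 24
ρ = 1 − 6Σd² / [n(n²−1)] = 1 − 6×24 / (6×35) = 1 − 144/210 ≈ 0.314

0.314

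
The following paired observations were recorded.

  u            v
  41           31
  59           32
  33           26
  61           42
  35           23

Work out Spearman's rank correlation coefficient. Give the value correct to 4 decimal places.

Rank u: 3, 4, 1, 5, 2
Rank v: 3, 4, 2, 5, 1
d = rank(u) − rank(v): 0, 0, -1, 0, 1; Σd² = 2
ρ = 1 − 6Σd² / [n(n²−1)] = 1 − 6×2 / (5×24) = 1 − 12/120 ≈ 0.9000

0.9000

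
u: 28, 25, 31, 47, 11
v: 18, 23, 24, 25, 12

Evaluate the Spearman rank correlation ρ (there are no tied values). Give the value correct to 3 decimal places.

Rank u: 3, 2, 4, 5, 1
Rank v: 2, 3, 4, 5, 1
d = rank(u) − rank(v): 1, -1, 0, 0, 0; Σd² = 2
ρ = 1 − 6Σd² / [n(n²−1)] = 1 − 6×2 / (5×24) = 1 − 12/120 ≈ 0.900

0.900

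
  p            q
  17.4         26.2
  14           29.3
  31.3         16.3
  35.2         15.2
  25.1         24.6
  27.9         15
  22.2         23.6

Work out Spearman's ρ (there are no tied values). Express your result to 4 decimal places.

-0.8571

Rank p: 2, 1, 6, 7, 4, 5, 3
Rank q: 6, 7, 3, 2, 5, 1, 4
d = rank(p) − rank(q): -4, -6, 3, 5, -1, 4, -1; Σd² = 104
ρ = 1 − 6Σd² / [n(n²−1)] = 1 − 6×104 / (7×48) = 1 − 624/336 ≈ -0.8571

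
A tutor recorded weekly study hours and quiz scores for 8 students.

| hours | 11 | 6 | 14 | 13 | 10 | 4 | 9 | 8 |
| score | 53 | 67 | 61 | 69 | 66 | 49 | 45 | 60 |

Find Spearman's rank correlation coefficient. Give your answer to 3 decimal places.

0.333

Rank hours: 6, 2, 8, 7, 5, 1, 4, 3
Rank score: 3, 7, 5, 8, 6, 2, 1, 4
d = rank(hours) − rank(score): 3, -5, 3, -1, -1, -1, 3, -1; Σd² = 56
ρ = 1 − 6Σd² / [n(n²−1)] = 1 − 6×56 / (8×63) = 1 − 336/504 ≈ 0.333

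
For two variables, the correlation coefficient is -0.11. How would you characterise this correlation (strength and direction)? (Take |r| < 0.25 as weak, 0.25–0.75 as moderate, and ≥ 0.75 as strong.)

r = -0.11 < 0 so the relationship is negative.
|r| = 0.11, which falls in the weak range.

weak negative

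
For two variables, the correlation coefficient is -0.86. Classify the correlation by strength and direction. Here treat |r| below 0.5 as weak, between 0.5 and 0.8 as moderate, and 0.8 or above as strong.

r = -0.86 < 0 so the relationship is negative.
|r| = 0.86, which falls in the strong range.

strong negative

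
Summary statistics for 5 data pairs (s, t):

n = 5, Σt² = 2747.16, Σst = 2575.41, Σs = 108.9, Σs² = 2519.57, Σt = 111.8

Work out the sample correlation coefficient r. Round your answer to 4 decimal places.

0.7346

r = (nΣst − ΣsΣt) / √[(nΣs² − (Σs)²)(nΣt² − (Σt)²)]
Numerator: 5×2575.41 − 108.9×111.8 = 702.03
Denominator: √[(12597.85 − 11859.21)(13735.8 − 12499.24)] = √[738.64 × 1236.56] = 955.7053
r = 702.03 / 955.7053 ≈ 0.7346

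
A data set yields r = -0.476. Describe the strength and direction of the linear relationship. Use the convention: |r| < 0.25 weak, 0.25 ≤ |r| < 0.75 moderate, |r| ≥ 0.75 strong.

r = -0.476 < 0 so the relationship is negative.
|r| = 0.476, which falls in the moderate range.

moderate negative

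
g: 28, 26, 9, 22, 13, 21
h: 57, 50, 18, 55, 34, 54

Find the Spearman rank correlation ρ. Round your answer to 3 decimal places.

Rank g: 6, 5, 1, 4, 2, 3
Rank h: 6, 3, 1, 5, 2, 4
d = rank(g) − rank(h): 0, 2, 0, -1, 0, -1; Σd² = 6
ρ = 1 − 6Σd² / [n(n²−1)] = 1 − 6×6 / (6×35) = 1 − 36/210 ≈ 0.829

0.829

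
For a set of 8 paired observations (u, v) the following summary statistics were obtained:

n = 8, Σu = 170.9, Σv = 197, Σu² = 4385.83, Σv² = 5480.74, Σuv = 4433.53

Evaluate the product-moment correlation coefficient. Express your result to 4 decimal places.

0.3309

r = (nΣuv − ΣuΣv) / √[(nΣu² − (Σu)²)(nΣv² − (Σv)²)]
Numerator: 8×4433.53 − 170.9×197 = 1800.94
Denominator: √[(35086.64 − 29206.81)(43845.92 − 38809)] = √[5879.83 × 5036.92] = 5442.0799
r = 1800.94 / 5442.0799 ≈ 0.3309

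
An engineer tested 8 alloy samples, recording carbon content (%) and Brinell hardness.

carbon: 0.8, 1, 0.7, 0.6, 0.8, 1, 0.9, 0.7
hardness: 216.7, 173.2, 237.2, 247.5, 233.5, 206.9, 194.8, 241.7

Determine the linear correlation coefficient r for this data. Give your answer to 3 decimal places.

n = 8, Σx = 6.5, Σy = 1751.5, Σx² = 5.43, Σy² = 388173.01, Σxy = 1399.31
nΣxy − ΣxΣy = 11194.48 − 11384.75 = -190.27
nΣx² − (Σx)² = 43.44 − 42.25 = 1.19; nΣy² − (Σy)² = 3105384.08 − 3067752.25 = 37631.83
r = -190.27 / √(1.19 × 37631.83) = -190.27 / 211.6173 ≈ -0.899

-0.899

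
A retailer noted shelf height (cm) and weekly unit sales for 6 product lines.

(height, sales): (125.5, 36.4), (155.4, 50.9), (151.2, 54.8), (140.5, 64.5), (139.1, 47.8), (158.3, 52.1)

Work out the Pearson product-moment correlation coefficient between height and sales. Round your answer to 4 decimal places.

0.4952

n = 6, Σx = 870, Σy = 306.5, Σx² = 126908.8, Σy² = 16078.31, Σxy = 44722.48
nΣxy − ΣxΣy = 268334.88 − 266655 = 1679.88
nΣx² − (Σx)² = 761452.8 − 756900 = 4552.8; nΣy² − (Σy)² = 96469.86 − 93942.25 = 2527.61
r = 1679.88 / √(4552.8 × 2527.61) = 1679.88 / 3392.3005 ≈ 0.4952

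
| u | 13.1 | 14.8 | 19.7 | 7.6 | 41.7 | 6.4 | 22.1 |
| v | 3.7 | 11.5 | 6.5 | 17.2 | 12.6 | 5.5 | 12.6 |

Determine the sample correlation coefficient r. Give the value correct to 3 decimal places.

n = 7, Σu = 125.4, Σv = 69.6, Σu² = 3104.76, Σv² = 831.8, Σuv = 1316.52
nΣuv − ΣuΣv = 9215.64 − 8727.84 = 487.8
nΣu² − (Σu)² = 21733.32 − 15725.16 = 6008.16; nΣv² − (Σv)² = 5822.6 − 4844.16 = 978.44
r = 487.8 / √(6008.16 × 978.44) = 487.8 / 2424.5874 ≈ 0.201

0.201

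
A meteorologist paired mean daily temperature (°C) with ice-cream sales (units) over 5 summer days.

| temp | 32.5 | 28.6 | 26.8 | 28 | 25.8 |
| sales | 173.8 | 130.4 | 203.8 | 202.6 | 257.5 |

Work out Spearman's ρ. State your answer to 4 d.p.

Rank temp: 5, 4, 2, 3, 1
Rank sales: 2, 1, 4, 3, 5
d = rank(temp) − rank(sales): 3, 3, -2, 0, -4; Σd² = 38
ρ = 1 − 6Σd² / [n(n²−1)] = 1 − 6×38 / (5×24) = 1 − 228/120 ≈ -0.9000

-0.9000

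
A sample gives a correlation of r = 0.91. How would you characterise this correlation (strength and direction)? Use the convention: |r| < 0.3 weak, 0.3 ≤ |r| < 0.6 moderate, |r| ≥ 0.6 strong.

r = 0.91 > 0 so the relationship is positive.
|r| = 0.91, which falls in the strong range.

strong positive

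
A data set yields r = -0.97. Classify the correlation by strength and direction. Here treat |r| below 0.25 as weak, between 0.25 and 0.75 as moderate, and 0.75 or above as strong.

strong negative

r = -0.97 < 0 so the relationship is negative.
|r| = 0.97, which falls in the strong range.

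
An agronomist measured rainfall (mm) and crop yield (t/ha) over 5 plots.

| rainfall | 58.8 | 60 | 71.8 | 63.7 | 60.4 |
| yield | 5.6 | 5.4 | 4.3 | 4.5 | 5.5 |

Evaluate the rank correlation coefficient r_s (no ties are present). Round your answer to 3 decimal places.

Rank rainfall: 1, 2, 5, 4, 3
Rank yield: 5, 3, 1, 2, 4
d = rank(rainfall) − rank(yield): -4, -1, 4, 2, -1; Σd² = 38
ρ = 1 − 6Σd² / [n(n²−1)] = 1 − 6×38 / (5×24) = 1 − 228/120 ≈ -0.900

-0.900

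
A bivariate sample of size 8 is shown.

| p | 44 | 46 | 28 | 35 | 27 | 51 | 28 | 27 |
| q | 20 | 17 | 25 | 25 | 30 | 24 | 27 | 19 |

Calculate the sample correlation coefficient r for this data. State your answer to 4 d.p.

n = 8, Σp = 286, Σq = 187, Σp² = 10904, Σq² = 4505, Σpq = 6540
nΣpq − ΣpΣq = 52320 − 53482 = -1162
nΣp² − (Σp)² = 87232 − 81796 = 5436; nΣq² − (Σq)² = 36040 − 34969 = 1071
r = -1162 / √(5436 × 1071) = -1162 / 2412.8730 ≈ -0.4816

-0.4816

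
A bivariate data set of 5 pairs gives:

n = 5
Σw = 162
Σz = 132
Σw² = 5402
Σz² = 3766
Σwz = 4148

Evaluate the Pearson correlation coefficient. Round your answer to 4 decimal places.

-0.6206

r = (nΣwz − ΣwΣz) / √[(nΣw² − (Σw)²)(nΣz² − (Σz)²)]
Numerator: 5×4148 − 162×132 = -644
Denominator: √[(27010 − 26244)(18830 − 17424)] = √[766 × 1406] = 1037.7842
r = -644 / 1037.7842 ≈ -0.6206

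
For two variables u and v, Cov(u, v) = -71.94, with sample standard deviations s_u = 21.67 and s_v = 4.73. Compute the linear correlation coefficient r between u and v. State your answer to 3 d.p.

-0.702

r = Cov(u,v) / (s_u · s_v) = -71.94 / (21.67 × 4.73)
  = -71.94 / 102.4991 ≈ -0.702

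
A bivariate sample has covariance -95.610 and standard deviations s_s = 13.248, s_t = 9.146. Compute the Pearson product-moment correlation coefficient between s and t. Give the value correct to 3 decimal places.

-0.789

r = Cov(s,t) / (s_s · s_t) = -95.610 / (13.248 × 9.146)
  = -95.610 / 121.1662 ≈ -0.789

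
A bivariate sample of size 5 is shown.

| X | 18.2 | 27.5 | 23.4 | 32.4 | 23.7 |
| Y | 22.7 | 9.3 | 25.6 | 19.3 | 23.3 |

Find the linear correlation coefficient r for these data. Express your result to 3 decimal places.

n = 5, ΣX = 125.2, ΣY = 100.2, ΣX² = 3246.5, ΣY² = 2172.52, ΣXY = 2445.46
nΣXY − ΣXΣY = 12227.3 − 12545.04 = -317.74
nΣX² − (ΣX)² = 16232.5 − 15675.04 = 557.46; nΣY² − (ΣY)² = 10862.6 − 10040.04 = 822.56
r = -317.74 / √(557.46 × 822.56) = -317.74 / 677.1590 ≈ -0.469

-0.469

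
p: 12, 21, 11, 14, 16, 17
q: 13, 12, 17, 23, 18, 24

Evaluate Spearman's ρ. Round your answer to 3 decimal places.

Rank p: 2, 6, 1, 3, 4, 5
Rank q: 2, 1, 3, 5, 4, 6
d = rank(p) − rank(q): 0, 5, -2, -2, 0, -1; Σd² = 34
ρ = 1 − 6Σd² / [n(n²−1)] = 1 − 6×34 / (6×35) = 1 − 204/210 ≈ 0.029

0.029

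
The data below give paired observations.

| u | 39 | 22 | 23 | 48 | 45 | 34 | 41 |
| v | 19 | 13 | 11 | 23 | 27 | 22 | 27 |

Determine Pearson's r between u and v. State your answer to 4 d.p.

n = 7, Σu = 252, Σv = 142, Σu² = 9700, Σv² = 3122, Σuv = 5454
nΣuv − ΣuΣv = 38178 − 35784 = 2394
nΣu² − (Σu)² = 67900 − 63504 = 4396; nΣv² − (Σv)² = 21854 − 20164 = 1690
r = 2394 / √(4396 × 1690) = 2394 / 2725.6632 ≈ 0.8783

0.8783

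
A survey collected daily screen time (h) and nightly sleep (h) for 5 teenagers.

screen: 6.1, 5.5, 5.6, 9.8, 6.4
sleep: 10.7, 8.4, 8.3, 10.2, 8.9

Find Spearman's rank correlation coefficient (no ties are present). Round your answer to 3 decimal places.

0.600

Rank screen: 3, 1, 2, 5, 4
Rank sleep: 5, 2, 1, 4, 3
d = rank(screen) − rank(sleep): -2, -1, 1, 1, 1; Σd² = 8
ρ = 1 − 6Σd² / [n(n²−1)] = 1 − 6×8 / (5×24) = 1 − 48/120 ≈ 0.600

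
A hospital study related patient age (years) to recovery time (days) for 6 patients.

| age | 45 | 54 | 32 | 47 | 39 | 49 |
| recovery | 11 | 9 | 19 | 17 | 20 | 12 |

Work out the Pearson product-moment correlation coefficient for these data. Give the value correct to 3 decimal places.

-0.813

n = 6, Σx = 266, Σy = 88, Σx² = 12096, Σy² = 1396, Σxy = 3756
nΣxy − ΣxΣy = 22536 − 23408 = -872
nΣx² − (Σx)² = 72576 − 70756 = 1820; nΣy² − (Σy)² = 8376 − 7744 = 632
r = -872 / √(1820 × 632) = -872 / 1072.4924 ≈ -0.813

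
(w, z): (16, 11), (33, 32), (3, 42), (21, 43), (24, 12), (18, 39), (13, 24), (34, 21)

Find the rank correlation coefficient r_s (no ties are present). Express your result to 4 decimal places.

Rank w: 3, 7, 1, 5, 6, 4, 2, 8
Rank z: 1, 5, 7, 8, 2, 6, 4, 3
d = rank(w) − rank(z): 2, 2, -6, -3, 4, -2, -2, 5; Σd² = 102
ρ = 1 − 6Σd² / [n(n²−1)] = 1 − 6×102 / (8×63) = 1 − 612/504 ≈ -0.2143

-0.2143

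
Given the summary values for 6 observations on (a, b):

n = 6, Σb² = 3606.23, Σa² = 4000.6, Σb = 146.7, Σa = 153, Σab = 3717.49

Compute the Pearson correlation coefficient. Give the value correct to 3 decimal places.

-0.533

r = (nΣab − ΣaΣb) / √[(nΣa² − (Σa)²)(nΣb² − (Σb)²)]
Numerator: 6×3717.49 − 153×146.7 = -140.16
Denominator: √[(24003.6 − 23409)(21637.38 − 21520.89)] = √[594.6 × 116.49] = 263.1824
r = -140.16 / 263.1824 ≈ -0.533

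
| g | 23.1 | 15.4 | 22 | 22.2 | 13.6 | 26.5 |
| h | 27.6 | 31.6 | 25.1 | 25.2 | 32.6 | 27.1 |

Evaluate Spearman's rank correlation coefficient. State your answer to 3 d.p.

Rank g: 5, 2, 3, 4, 1, 6
Rank h: 4, 5, 1, 2, 6, 3
d = rank(g) − rank(h): 1, -3, 2, 2, -5, 3; Σd² = 52
ρ = 1 − 6Σd² / [n(n²−1)] = 1 − 6×52 / (6×35) = 1 − 312/210 ≈ -0.486

-0.486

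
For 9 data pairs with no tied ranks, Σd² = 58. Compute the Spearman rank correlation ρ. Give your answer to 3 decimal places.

0.517

ρ = 1 − 6Σd² / [n(n²−1)] = 1 − 6×58 / (9×80)
  = 1 − 348/720 = 1 − 0.4833 ≈ 0.517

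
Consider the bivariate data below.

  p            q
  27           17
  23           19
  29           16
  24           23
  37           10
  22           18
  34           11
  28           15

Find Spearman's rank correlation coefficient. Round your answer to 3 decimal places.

-0.881

Rank p: 4, 2, 6, 3, 8, 1, 7, 5
Rank q: 5, 7, 4, 8, 1, 6, 2, 3
d = rank(p) − rank(q): -1, -5, 2, -5, 7, -5, 5, 2; Σd² = 158
ρ = 1 − 6Σd² / [n(n²−1)] = 1 − 6×158 / (8×63) = 1 − 948/504 ≈ -0.881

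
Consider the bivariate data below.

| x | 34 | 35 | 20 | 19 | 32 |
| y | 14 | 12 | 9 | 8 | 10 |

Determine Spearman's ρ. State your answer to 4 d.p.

0.9000

Rank x: 4, 5, 2, 1, 3
Rank y: 5, 4, 2, 1, 3
d = rank(x) − rank(y): -1, 1, 0, 0, 0; Σd² = 2
ρ = 1 − 6Σd² / [n(n²−1)] = 1 − 6×2 / (5×24) = 1 − 12/120 ≈ 0.9000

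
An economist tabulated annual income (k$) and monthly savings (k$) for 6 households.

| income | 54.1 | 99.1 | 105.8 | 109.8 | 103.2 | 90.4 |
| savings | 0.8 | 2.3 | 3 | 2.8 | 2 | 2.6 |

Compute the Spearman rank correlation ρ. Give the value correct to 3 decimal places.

0.714

Rank income: 1, 3, 5, 6, 4, 2
Rank savings: 1, 3, 6, 5, 2, 4
d = rank(income) − rank(savings): 0, 0, -1, 1, 2, -2; Σd² = 10
ρ = 1 − 6Σd² / [n(n²−1)] = 1 − 6×10 / (6×35) = 1 − 60/210 ≈ 0.714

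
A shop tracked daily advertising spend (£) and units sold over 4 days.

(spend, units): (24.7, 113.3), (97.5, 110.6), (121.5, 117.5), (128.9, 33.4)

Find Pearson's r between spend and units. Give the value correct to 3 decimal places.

n = 4, Σx = 372.6, Σy = 374.8, Σx² = 41493.8, Σy² = 39991.06, Σxy = 32163.52
nΣxy − ΣxΣy = 128654.08 − 139650.48 = -10996.4
nΣx² − (Σx)² = 165975.2 − 138830.76 = 27144.44; nΣy² − (Σy)² = 159964.24 − 140475.04 = 19489.2
r = -10996.4 / √(27144.44 × 19489.2) = -10996.4 / 23000.5091 ≈ -0.478

-0.478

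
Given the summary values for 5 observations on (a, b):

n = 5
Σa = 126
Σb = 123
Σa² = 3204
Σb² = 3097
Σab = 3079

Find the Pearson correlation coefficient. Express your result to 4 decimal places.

-0.4549

r = (nΣab − ΣaΣb) / √[(nΣa² − (Σa)²)(nΣb² − (Σb)²)]
Numerator: 5×3079 − 126×123 = -103
Denominator: √[(16020 − 15876)(15485 − 15129)] = √[144 × 356] = 226.4155
r = -103 / 226.4155 ≈ -0.4549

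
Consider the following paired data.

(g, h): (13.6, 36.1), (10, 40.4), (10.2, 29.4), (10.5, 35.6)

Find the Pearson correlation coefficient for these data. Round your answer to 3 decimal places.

n = 4, Σg = 44.3, Σh = 141.5, Σg² = 499.25, Σh² = 5067.09, Σgh = 1568.64
nΣgh − ΣgΣh = 6274.56 − 6268.45 = 6.11
nΣg² − (Σg)² = 1997 − 1962.49 = 34.51; nΣh² − (Σh)² = 20268.36 − 20022.25 = 246.11
r = 6.11 / √(34.51 × 246.11) = 6.11 / 92.1589 ≈ 0.066

0.066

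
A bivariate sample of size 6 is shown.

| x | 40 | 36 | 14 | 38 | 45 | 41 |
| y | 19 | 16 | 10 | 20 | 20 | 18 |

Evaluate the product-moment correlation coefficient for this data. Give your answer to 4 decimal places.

n = 6, Σx = 214, Σy = 103, Σx² = 8242, Σy² = 1841, Σxy = 3874
nΣxy − ΣxΣy = 23244 − 22042 = 1202
nΣx² − (Σx)² = 49452 − 45796 = 3656; nΣy² − (Σy)² = 11046 − 10609 = 437
r = 1202 / √(3656 × 437) = 1202 / 1263.9905 ≈ 0.9510

0.9510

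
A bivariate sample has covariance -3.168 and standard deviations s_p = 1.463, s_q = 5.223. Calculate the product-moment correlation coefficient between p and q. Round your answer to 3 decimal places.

r = Cov(p,q) / (s_p · s_q) = -3.168 / (1.463 × 5.223)
  = -3.168 / 7.6412 ≈ -0.415

-0.415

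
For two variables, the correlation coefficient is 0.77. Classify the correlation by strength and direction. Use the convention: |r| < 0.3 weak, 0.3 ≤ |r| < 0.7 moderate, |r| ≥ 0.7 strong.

r = 0.77 > 0 so the relationship is positive.
|r| = 0.77, which falls in the strong range.

strong positive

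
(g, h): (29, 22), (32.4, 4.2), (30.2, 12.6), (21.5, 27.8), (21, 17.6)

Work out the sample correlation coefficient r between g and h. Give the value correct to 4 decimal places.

n = 5, Σg = 134.1, Σh = 84.2, Σg² = 3706.05, Σh² = 1743, Σgh = 2121.9
nΣgh − ΣgΣh = 10609.5 − 11291.22 = -681.72
nΣg² − (Σg)² = 18530.25 − 17982.81 = 547.44; nΣh² − (Σh)² = 8715 − 7089.64 = 1625.36
r = -681.72 / √(547.44 × 1625.36) = -681.72 / 943.2853 ≈ -0.7227

-0.7227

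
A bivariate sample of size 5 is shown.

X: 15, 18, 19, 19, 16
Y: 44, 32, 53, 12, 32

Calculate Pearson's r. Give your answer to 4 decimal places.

n = 5, ΣX = 87, ΣY = 173, ΣX² = 1527, ΣY² = 6937, ΣXY = 2983
nΣXY − ΣXΣY = 14915 − 15051 = -136
nΣX² − (ΣX)² = 7635 − 7569 = 66; nΣY² − (ΣY)² = 34685 − 29929 = 4756
r = -136 / √(66 × 4756) = -136 / 560.2642 ≈ -0.2427

-0.2427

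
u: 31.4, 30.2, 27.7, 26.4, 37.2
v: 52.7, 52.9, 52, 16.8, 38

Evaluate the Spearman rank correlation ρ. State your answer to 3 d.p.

Rank u: 4, 3, 2, 1, 5
Rank v: 4, 5, 3, 1, 2
d = rank(u) − rank(v): 0, -2, -1, 0, 3; Σd² = 14
ρ = 1 − 6Σd² / [n(n²−1)] = 1 − 6×14 / (5×24) = 1 − 84/120 ≈ 0.300

0.300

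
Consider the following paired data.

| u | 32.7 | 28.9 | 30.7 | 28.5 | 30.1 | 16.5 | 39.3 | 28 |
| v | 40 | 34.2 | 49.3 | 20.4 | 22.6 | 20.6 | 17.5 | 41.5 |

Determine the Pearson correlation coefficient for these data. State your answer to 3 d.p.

n = 8, Σu = 234.7, Σv = 246.1, Σu² = 7165.99, Σv² = 8579.91, Σuv = 7261.2
nΣuv − ΣuΣv = 58089.6 − 57759.67 = 329.93
nΣu² − (Σu)² = 57327.92 − 55084.09 = 2243.83; nΣv² − (Σv)² = 68639.28 − 60565.21 = 8074.07
r = 329.93 / √(2243.83 × 8074.07) = 329.93 / 4256.3882 ≈ 0.078

0.078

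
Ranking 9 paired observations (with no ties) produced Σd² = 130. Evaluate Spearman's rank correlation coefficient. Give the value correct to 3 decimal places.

-0.083

ρ = 1 − 6Σd² / [n(n²−1)] = 1 − 6×130 / (9×80)
  = 1 − 780/720 = 1 − 1.0833 ≈ -0.083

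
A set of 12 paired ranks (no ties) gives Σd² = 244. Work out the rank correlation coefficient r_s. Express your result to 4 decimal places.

ρ = 1 − 6Σd² / [n(n²−1)] = 1 − 6×244 / (12×143)
  = 1 − 1464/1716 = 1 − 0.85315 ≈ 0.1469

0.1469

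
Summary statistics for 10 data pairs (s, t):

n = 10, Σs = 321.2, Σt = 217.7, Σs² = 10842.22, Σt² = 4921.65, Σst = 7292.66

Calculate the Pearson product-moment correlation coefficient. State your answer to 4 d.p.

0.9699

r = (nΣst − ΣsΣt) / √[(nΣs² − (Σs)²)(nΣt² − (Σt)²)]
Numerator: 10×7292.66 − 321.2×217.7 = 3001.36
Denominator: √[(108422.2 − 103169.44)(49216.5 − 47393.29)] = √[5252.76 × 1823.21] = 3094.6542
r = 3001.36 / 3094.6542 ≈ 0.9699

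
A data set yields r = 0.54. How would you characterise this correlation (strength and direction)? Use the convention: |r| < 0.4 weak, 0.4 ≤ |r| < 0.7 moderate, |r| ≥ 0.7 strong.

r = 0.54 > 0 so the relationship is positive.
|r| = 0.54, which falls in the moderate range.

moderate positive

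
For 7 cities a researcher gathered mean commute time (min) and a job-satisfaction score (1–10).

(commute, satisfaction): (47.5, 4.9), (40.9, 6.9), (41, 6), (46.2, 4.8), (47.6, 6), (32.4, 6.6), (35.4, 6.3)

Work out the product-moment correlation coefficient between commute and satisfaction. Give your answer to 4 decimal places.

-0.6927

n = 7, Σx = 291, Σy = 41.5, Σx² = 12313.18, Σy² = 249.91, Σxy = 1705.18
nΣxy − ΣxΣy = 11936.26 − 12076.5 = -140.24
nΣx² − (Σx)² = 86192.26 − 84681 = 1511.26; nΣy² − (Σy)² = 1749.37 − 1722.25 = 27.12
r = -140.24 / √(1511.26 × 27.12) = -140.24 / 202.4484 ≈ -0.6927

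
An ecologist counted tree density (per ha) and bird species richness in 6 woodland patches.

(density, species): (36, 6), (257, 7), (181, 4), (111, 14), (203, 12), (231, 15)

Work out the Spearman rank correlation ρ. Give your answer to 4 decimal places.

0.3143

Rank density: 1, 6, 3, 2, 4, 5
Rank species: 2, 3, 1, 5, 4, 6
d = rank(density) − rank(species): -1, 3, 2, -3, 0, -1; Σd² = 24
ρ = 1 − 6Σd² / [n(n²−1)] = 1 − 6×24 / (6×35) = 1 − 144/210 ≈ 0.3143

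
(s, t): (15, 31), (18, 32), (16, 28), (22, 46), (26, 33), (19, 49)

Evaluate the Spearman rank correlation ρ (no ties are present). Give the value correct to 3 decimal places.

0.714

Rank s: 1, 3, 2, 5, 6, 4
Rank t: 2, 3, 1, 5, 4, 6
d = rank(s) − rank(t): -1, 0, 1, 0, 2, -2; Σd² = 10
ρ = 1 − 6Σd² / [n(n²−1)] = 1 − 6×10 / (6×35) = 1 − 60/210 ≈ 0.714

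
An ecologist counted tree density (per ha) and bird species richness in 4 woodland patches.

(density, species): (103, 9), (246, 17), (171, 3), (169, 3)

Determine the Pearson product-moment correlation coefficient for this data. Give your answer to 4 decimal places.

n = 4, Σx = 689, Σy = 32, Σx² = 128927, Σy² = 388, Σxy = 6129
nΣxy − ΣxΣy = 24516 − 22048 = 2468
nΣx² − (Σx)² = 515708 − 474721 = 40987; nΣy² − (Σy)² = 1552 − 1024 = 528
r = 2468 / √(40987 × 528) = 2468 / 4652.0034 ≈ 0.5305

0.5305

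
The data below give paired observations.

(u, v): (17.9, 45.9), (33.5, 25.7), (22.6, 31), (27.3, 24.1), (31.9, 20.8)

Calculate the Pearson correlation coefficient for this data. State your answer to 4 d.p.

n = 5, Σu = 133.2, Σv = 147.5, Σu² = 3716.32, Σv² = 4741.75, Σuv = 3704.61
nΣuv − ΣuΣv = 18523.05 − 19647 = -1123.95
nΣu² − (Σu)² = 18581.6 − 17742.24 = 839.36; nΣv² − (Σv)² = 23708.75 − 21756.25 = 1952.5
r = -1123.95 / √(839.36 × 1952.5) = -1123.95 / 1280.1759 ≈ -0.8780

-0.8780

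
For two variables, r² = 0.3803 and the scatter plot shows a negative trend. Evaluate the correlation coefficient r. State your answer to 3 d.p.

-0.617

|r| = √0.3803 = 0.617
The association is negative, so r = −0.617.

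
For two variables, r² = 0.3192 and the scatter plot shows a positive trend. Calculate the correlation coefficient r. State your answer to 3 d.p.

|r| = √0.3192 = 0.565
The association is positive, so r = 0.565.

0.565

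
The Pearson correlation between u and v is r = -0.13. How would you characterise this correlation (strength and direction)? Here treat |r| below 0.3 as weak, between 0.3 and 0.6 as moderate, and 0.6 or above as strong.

r = -0.13 < 0 so the relationship is negative.
|r| = 0.13, which falls in the weak range.

weak negative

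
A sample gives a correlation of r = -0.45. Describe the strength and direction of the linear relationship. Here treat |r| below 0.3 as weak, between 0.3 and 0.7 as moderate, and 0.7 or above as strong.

moderate negative

r = -0.45 < 0 so the relationship is negative.
|r| = 0.45, which falls in the moderate range.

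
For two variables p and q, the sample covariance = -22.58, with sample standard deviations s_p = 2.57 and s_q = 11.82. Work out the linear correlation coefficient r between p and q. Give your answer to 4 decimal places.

-0.7433

r = Cov(p,q) / (s_p · s_q) = -22.58 / (2.57 × 11.82)
  = -22.58 / 30.3774 ≈ -0.7433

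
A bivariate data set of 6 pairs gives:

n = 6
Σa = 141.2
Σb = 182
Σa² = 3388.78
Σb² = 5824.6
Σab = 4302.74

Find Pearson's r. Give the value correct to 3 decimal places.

r = (nΣab − ΣaΣb) / √[(nΣa² − (Σa)²)(nΣb² − (Σb)²)]
Numerator: 6×4302.74 − 141.2×182 = 118.04
Denominator: √[(20332.68 − 19937.44)(34947.6 − 33124)] = √[395.24 × 1823.6] = 848.9757
r = 118.04 / 848.9757 ≈ 0.139

0.139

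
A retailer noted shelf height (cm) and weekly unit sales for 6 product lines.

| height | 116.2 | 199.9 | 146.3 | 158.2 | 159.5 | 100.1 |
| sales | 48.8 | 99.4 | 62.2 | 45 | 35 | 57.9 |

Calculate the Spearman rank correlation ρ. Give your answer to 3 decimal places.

0.029

Rank height: 2, 6, 3, 4, 5, 1
Rank sales: 3, 6, 5, 2, 1, 4
d = rank(height) − rank(sales): -1, 0, -2, 2, 4, -3; Σd² = 34
ρ = 1 − 6Σd² / [n(n²−1)] = 1 − 6×34 / (6×35) = 1 − 204/210 ≈ 0.029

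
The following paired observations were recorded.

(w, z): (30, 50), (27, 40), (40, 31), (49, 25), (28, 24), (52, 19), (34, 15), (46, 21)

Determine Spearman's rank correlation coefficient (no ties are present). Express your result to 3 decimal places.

Rank w: 3, 1, 5, 7, 2, 8, 4, 6
Rank z: 8, 7, 6, 5, 4, 2, 1, 3
d = rank(w) − rank(z): -5, -6, -1, 2, -2, 6, 3, 3; Σd² = 124
ρ = 1 − 6Σd² / [n(n²−1)] = 1 − 6×124 / (8×63) = 1 − 744/504 ≈ -0.476

-0.476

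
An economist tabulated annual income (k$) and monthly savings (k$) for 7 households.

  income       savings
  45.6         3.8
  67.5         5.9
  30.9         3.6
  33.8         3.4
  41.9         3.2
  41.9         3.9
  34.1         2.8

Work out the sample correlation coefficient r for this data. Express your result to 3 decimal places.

0.905

n = 7, Σx = 295.7, Σy = 26.6, Σx² = 13406.89, Σy² = 107.06, Σxy = 1190.66
nΣxy − ΣxΣy = 8334.62 − 7865.62 = 469
nΣx² − (Σx)² = 93848.23 − 87438.49 = 6409.74; nΣy² − (Σy)² = 749.42 − 707.56 = 41.86
r = 469 / √(6409.74 × 41.86) = 469 / 517.9881 ≈ 0.905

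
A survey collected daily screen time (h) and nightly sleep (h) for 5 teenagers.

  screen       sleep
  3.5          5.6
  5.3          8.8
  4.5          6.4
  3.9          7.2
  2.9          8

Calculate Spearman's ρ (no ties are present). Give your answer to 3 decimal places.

0.300

Rank screen: 2, 5, 4, 3, 1
Rank sleep: 1, 5, 2, 3, 4
d = rank(screen) − rank(sleep): 1, 0, 2, 0, -3; Σd² = 14
ρ = 1 − 6Σd² / [n(n²−1)] = 1 − 6×14 / (5×24) = 1 − 84/120 ≈ 0.300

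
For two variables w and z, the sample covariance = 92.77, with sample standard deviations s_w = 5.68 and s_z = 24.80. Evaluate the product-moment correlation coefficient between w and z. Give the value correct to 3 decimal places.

r = Cov(w,z) / (s_w · s_z) = 92.77 / (5.68 × 24.80)
  = 92.77 / 140.8640 ≈ 0.659

0.659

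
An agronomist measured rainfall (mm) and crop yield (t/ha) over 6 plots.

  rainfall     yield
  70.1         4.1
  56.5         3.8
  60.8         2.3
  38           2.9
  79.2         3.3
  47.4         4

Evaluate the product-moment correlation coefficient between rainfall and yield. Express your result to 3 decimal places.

n = 6, Σx = 352, Σy = 20.4, Σx² = 21766.3, Σy² = 71.84, Σxy = 1203.11
nΣxy − ΣxΣy = 7218.66 − 7180.8 = 37.86
nΣx² − (Σx)² = 130597.8 − 123904 = 6693.8; nΣy² − (Σy)² = 431.04 − 416.16 = 14.88
r = 37.86 / √(6693.8 × 14.88) = 37.86 / 315.6006 ≈ 0.120

0.120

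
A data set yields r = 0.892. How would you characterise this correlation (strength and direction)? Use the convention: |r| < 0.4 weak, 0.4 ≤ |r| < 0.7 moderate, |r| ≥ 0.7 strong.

strong positive

r = 0.892 > 0 so the relationship is positive.
|r| = 0.892, which falls in the strong range.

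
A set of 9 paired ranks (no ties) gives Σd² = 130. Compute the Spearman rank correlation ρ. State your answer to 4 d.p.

-0.0833

ρ = 1 − 6Σd² / [n(n²−1)] = 1 − 6×130 / (9×80)
  = 1 − 780/720 = 1 − 1.08333 ≈ -0.0833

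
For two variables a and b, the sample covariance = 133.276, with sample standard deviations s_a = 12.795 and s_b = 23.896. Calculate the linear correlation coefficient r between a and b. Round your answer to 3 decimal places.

0.436

r = Cov(a,b) / (s_a · s_b) = 133.276 / (12.795 × 23.896)
  = 133.276 / 305.7493 ≈ 0.436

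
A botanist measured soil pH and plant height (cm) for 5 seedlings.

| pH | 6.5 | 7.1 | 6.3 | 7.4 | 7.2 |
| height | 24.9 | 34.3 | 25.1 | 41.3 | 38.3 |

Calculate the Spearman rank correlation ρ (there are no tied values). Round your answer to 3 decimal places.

0.900

Rank pH: 2, 3, 1, 5, 4
Rank height: 1, 3, 2, 5, 4
d = rank(pH) − rank(height): 1, 0, -1, 0, 0; Σd² = 2
ρ = 1 − 6Σd² / [n(n²−1)] = 1 − 6×2 / (5×24) = 1 − 12/120 ≈ 0.900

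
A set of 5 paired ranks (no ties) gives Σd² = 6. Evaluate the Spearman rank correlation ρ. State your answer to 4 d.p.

ρ = 1 − 6Σd² / [n(n²−1)] = 1 − 6×6 / (5×24)
  = 1 − 36/120 = 1 − 0.30000 ≈ 0.7000

0.7000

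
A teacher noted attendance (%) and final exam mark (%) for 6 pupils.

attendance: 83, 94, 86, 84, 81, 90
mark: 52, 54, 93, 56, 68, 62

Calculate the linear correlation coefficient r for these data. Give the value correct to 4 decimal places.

-0.1521

n = 6, Σx = 518, Σy = 385, Σx² = 44838, Σy² = 25873, Σxy = 33182
nΣxy − ΣxΣy = 199092 − 199430 = -338
nΣx² − (Σx)² = 269028 − 268324 = 704; nΣy² − (Σy)² = 155238 − 148225 = 7013
r = -338 / √(704 × 7013) = -338 / 2221.9703 ≈ -0.1521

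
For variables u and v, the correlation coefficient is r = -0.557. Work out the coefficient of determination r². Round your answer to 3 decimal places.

r² = (-0.557)² = 0.310

0.310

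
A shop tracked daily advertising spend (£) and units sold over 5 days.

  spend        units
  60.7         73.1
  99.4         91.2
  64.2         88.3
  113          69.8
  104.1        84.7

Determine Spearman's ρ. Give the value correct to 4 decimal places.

Rank spend: 1, 3, 2, 5, 4
Rank units: 2, 5, 4, 1, 3
d = rank(spend) − rank(units): -1, -2, -2, 4, 1; Σd² = 26
ρ = 1 − 6Σd² / [n(n²−1)] = 1 − 6×26 / (5×24) = 1 − 156/120 ≈ -0.3000

-0.3000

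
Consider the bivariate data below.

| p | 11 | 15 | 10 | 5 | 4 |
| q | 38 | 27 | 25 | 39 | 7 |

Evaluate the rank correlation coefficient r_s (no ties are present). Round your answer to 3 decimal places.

Rank p: 4, 5, 3, 2, 1
Rank q: 4, 3, 2, 5, 1
d = rank(p) − rank(q): 0, 2, 1, -3, 0; Σd² = 14
ρ = 1 − 6Σd² / [n(n²−1)] = 1 − 6×14 / (5×24) = 1 − 84/120 ≈ 0.300

0.300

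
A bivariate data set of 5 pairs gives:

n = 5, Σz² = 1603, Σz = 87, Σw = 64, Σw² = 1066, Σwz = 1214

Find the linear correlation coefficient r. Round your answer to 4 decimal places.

r = (nΣwz − ΣwΣz) / √[(nΣw² − (Σw)²)(nΣz² − (Σz)²)]
Numerator: 5×1214 − 64×87 = 502
Denominator: √[(5330 − 4096)(8015 − 7569)] = √[1234 × 446] = 741.8652
r = 502 / 741.8652 ≈ 0.6767

0.6767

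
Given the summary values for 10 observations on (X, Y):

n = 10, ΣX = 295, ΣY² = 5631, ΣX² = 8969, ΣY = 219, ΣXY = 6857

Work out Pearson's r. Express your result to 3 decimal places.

r = (nΣXY − ΣXΣY) / √[(nΣX² − (ΣX)²)(nΣY² − (ΣY)²)]
Numerator: 10×6857 − 295×219 = 3965
Denominator: √[(89690 − 87025)(56310 − 47961)] = √[2665 × 8349] = 4716.9996
r = 3965 / 4716.9996 ≈ 0.841

0.841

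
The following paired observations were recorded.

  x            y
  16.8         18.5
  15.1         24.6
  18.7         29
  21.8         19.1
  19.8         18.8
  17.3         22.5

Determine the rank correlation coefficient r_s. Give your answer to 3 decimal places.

-0.143

Rank x: 2, 1, 4, 6, 5, 3
Rank y: 1, 5, 6, 3, 2, 4
d = rank(x) − rank(y): 1, -4, -2, 3, 3, -1; Σd² = 40
ρ = 1 − 6Σd² / [n(n²−1)] = 1 − 6×40 / (6×35) = 1 − 240/210 ≈ -0.143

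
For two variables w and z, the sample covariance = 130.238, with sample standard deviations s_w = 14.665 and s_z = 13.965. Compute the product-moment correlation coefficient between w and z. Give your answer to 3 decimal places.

0.636

r = Cov(w,z) / (s_w · s_z) = 130.238 / (14.665 × 13.965)
  = 130.238 / 204.7967 ≈ 0.636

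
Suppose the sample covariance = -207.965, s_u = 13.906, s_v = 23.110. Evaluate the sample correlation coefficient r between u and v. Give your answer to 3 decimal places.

-0.647

r = Cov(u,v) / (s_u · s_v) = -207.965 / (13.906 × 23.110)
  = -207.965 / 321.3677 ≈ -0.647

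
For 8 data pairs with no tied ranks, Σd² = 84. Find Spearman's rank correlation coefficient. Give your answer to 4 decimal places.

0.0000

ρ = 1 − 6Σd² / [n(n²−1)] = 1 − 6×84 / (8×63)
  = 1 − 504/504 = 1 − 1.00000 ≈ 0.0000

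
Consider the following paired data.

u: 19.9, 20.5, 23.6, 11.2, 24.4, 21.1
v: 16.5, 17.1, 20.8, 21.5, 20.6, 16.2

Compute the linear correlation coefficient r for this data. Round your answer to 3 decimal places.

n = 6, Σu = 120.7, Σv = 112.7, Σu² = 2539.23, Σv² = 2146.35, Σuv = 2255.04
nΣuv − ΣuΣv = 13530.24 − 13602.89 = -72.65
nΣu² − (Σu)² = 15235.38 − 14568.49 = 666.89; nΣv² − (Σv)² = 12878.1 − 12701.29 = 176.81
r = -72.65 / √(666.89 × 176.81) = -72.65 / 343.3844 ≈ -0.212

-0.212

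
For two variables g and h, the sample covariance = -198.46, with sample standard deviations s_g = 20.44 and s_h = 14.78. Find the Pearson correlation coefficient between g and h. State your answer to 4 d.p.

-0.6569

r = Cov(g,h) / (s_g · s_h) = -198.46 / (20.44 × 14.78)
  = -198.46 / 302.1032 ≈ -0.6569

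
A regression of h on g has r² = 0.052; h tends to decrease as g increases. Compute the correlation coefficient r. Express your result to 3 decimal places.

|r| = √0.052 = 0.228
The association is negative, so r = −0.228.

-0.228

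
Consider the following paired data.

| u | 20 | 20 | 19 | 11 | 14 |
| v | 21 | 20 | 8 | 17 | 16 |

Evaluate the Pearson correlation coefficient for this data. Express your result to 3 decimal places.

n = 5, Σu = 84, Σv = 82, Σu² = 1478, Σv² = 1450, Σuv = 1383
nΣuv − ΣuΣv = 6915 − 6888 = 27
nΣu² − (Σu)² = 7390 − 7056 = 334; nΣv² − (Σv)² = 7250 − 6724 = 526
r = 27 / √(334 × 526) = 27 / 419.1468 ≈ 0.064

0.064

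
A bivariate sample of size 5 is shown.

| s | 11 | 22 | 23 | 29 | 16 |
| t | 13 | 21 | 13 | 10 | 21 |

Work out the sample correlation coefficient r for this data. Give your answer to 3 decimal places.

-0.325

n = 5, Σs = 101, Σt = 78, Σs² = 2231, Σt² = 1320, Σst = 1530
nΣst − ΣsΣt = 7650 − 7878 = -228
nΣs² − (Σs)² = 11155 − 10201 = 954; nΣt² − (Σt)² = 6600 − 6084 = 516
r = -228 / √(954 × 516) = -228 / 701.6153 ≈ -0.325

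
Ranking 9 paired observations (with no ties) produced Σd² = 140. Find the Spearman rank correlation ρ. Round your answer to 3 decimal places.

-0.167

ρ = 1 − 6Σd² / [n(n²−1)] = 1 − 6×140 / (9×80)
  = 1 − 840/720 = 1 − 1.1667 ≈ -0.167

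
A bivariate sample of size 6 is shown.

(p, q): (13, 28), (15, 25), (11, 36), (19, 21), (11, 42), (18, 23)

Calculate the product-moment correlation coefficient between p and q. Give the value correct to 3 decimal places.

n = 6, Σp = 87, Σq = 175, Σp² = 1321, Σq² = 5439, Σpq = 2410
nΣpq − ΣpΣq = 14460 − 15225 = -765
nΣp² − (Σp)² = 7926 − 7569 = 357; nΣq² − (Σq)² = 32634 − 30625 = 2009
r = -765 / √(357 × 2009) = -765 / 846.8843 ≈ -0.903

-0.903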